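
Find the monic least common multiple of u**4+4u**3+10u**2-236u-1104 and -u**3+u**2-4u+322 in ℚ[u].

u**5-3u**4-18u**3-306u**2+548u+7728

By polynomial division,
  u**4+4u**3+10u**2-236u-1104 = (-u-5)(-u**3+u**2-4u+322) + (11u**2+66u+506)
  -u**3+u**2-4u+322 = (-(1/11)u+7/11)(11u**2+66u+506) + (0)
Last nonzero remainder: 11u**2+66u+506. Dividing through by 11 gives the monic gcd u**2+6u+46.
Then lcm(f, g) = f·g / gcd(f, g); expanding and making the result monic gives the answer.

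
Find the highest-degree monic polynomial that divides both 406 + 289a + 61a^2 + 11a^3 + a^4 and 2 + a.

2 + a

Repeated division with remainder:
  a^4 + 11a^3 + 61a^2 + 289a + 406 = (a^3 + 9a^2 + 43a + 203)(a + 2) + (0)
The last nonzero remainder a + 2 is already monic.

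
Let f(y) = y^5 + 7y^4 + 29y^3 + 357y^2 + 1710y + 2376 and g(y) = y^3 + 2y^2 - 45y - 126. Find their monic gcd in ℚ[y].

y^2 + 9y + 18

Repeated division with remainder:
  y^5 + 7y^4 + 29y^3 + 357y^2 + 1710y + 2376 = (y^2 + 5y + 64)(y^3 + 2y^2 - 45y - 126) + (580y^2 + 5220y + 10440)
  y^3 + 2y^2 - 45y - 126 = ((1/580)y - 7/580)(580y^2 + 5220y + 10440) + (0)
Last nonzero remainder: 580y^2 + 5220y + 10440. Dividing through by 580 gives the monic gcd y^2 + 9y + 18.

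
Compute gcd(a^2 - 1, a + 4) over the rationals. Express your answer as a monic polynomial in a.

Repeated division with remainder:
  a^2 - 1 = (a - 4)(a + 4) + (15)
  a + 4 = ((1/15)a + 4/15)(15) + (0)
The last nonzero remainder is the constant 15, so the polynomials are coprime and gcd = 1.

1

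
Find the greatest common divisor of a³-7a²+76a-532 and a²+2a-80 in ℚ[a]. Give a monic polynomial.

By polynomial division,
  a³-7a²+76a-532 = (a-9)(a²+2a-80) + (174a-1252)
  a²+2a-80 = ((1/174)a+400/7569)(174a-1252) + (-104720/7569)
  174a-1252 = (-(658503/52360)a+2369097/26180)(-104720/7569) + (0)
The last nonzero remainder is the constant -104720/7569, so the polynomials are coprime and gcd = 1.

1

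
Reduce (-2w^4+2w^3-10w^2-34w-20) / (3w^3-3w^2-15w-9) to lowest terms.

(-2w^2+6w-20)/(3w-9)

Apply the Euclidean algorithm:
  -2w^4+2w^3-10w^2-34w-20 = (-(2/3)w)(3w^3-3w^2-15w-9) + (-20w^2-40w-20)
  3w^3-3w^2-15w-9 = (-(3/20)w+9/20)(-20w^2-40w-20) + (0)
Last nonzero remainder: -20w^2-40w-20. Dividing through by -20 gives the monic gcd w^2+2w+1.
Cancel w^2+2w+1 from numerator and denominator to get the reduced form.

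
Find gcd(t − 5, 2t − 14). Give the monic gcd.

1

Repeated division with remainder:
  t − 5 = (1/2)(2t − 14) + (2)
  2t − 14 = (t − 7)(2) + (0)
The last nonzero remainder is the constant 2, so the polynomials are coprime and gcd = 1.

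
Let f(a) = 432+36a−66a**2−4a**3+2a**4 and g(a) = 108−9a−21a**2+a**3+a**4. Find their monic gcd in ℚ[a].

−36−9a+4a**2+a**3

Euclidean algorithm in ℚ[a]:
  2a**4−4a**3−66a**2+36a+432 = (2)(a**4+a**3−21a**2−9a+108) + (−6a**3−24a**2+54a+216)
  a**4+a**3−21a**2−9a+108 = (−(1/6)a+1/2)(−6a**3−24a**2+54a+216) + (0)
Last nonzero remainder: −6a**3−24a**2+54a+216. Dividing through by −6 gives the monic gcd a**3+4a**2−9a−36.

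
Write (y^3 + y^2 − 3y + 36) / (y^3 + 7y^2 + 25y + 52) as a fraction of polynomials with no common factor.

By polynomial division,
  y^3 + y^2 − 3y + 36 = (y^3 + 7y^2 + 25y + 52) + (−6y^2 − 28y − 16)
  y^3 + 7y^2 + 25y + 52 = (−(1/6)y − 7/18)(−6y^2 − 28y − 16) + ((103/9)y + 412/9)
  −6y^2 − 28y − 16 = (−(54/103)y − 36/103)((103/9)y + 412/9) + (0)
Last nonzero remainder: (103/9)y + 412/9. Dividing through by 103/9 gives the monic gcd y + 4.
Cancel y + 4 from numerator and denominator to get the reduced form.

(y^2 − 3y + 9)/(y^2 + 3y + 13)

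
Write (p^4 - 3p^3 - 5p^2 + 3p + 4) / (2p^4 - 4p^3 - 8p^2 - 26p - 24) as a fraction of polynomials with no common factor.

By polynomial division,
  p^4 - 3p^3 - 5p^2 + 3p + 4 = (1/2)(2p^4 - 4p^3 - 8p^2 - 26p - 24) + (-p^3 - p^2 + 16p + 16)
  2p^4 - 4p^3 - 8p^2 - 26p - 24 = (-2p + 6)(-p^3 - p^2 + 16p + 16) + (30p^2 - 90p - 120)
  -p^3 - p^2 + 16p + 16 = (-(1/30)p - 2/15)(30p^2 - 90p - 120) + (0)
Last nonzero remainder: 30p^2 - 90p - 120. Dividing through by 30 gives the monic gcd p^2 - 3p - 4.
Cancel p^2 - 3p - 4 from numerator and denominator to get the reduced form.

(p^2 - 1)/(2p^2 + 2p + 6)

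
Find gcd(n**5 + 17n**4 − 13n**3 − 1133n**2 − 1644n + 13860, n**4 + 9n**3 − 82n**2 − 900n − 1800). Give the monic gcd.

Apply the Euclidean algorithm:
  n**5 + 17n**4 − 13n**3 − 1133n**2 − 1644n + 13860 = (n + 8)(n**4 + 9n**3 − 82n**2 − 900n − 1800) + (−3n**3 + 423n**2 + 7356n + 28260)
  n**4 + 9n**3 − 82n**2 − 900n − 1800 = (−(1/3)n − 50)(−3n**3 + 423n**2 + 7356n + 28260) + (23520n**2 + 376320n + 1411200)
  −3n**3 + 423n**2 + 7356n + 28260 = (−(1/7840)n + 157/7840)(23520n**2 + 376320n + 1411200) + (0)
Last nonzero remainder: 23520n**2 + 376320n + 1411200. Dividing through by 23520 gives the monic gcd n**2 + 16n + 60.

n**2 + 16n + 60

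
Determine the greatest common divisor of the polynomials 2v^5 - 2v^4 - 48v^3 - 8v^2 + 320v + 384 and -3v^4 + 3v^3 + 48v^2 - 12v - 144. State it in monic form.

Euclidean algorithm in ℚ[v]:
  2v^5 - 2v^4 - 48v^3 - 8v^2 + 320v + 384 = (-(2/3)v)(-3v^4 + 3v^3 + 48v^2 - 12v - 144) + (-16v^3 - 16v^2 + 224v + 384)
  -3v^4 + 3v^3 + 48v^2 - 12v - 144 = ((3/16)v - 3/8)(-16v^3 - 16v^2 + 224v + 384) + (0)
Last nonzero remainder: -16v^3 - 16v^2 + 224v + 384. Dividing through by -16 gives the monic gcd v^3 + v^2 - 14v - 24.

v^3 + v^2 - 14v - 24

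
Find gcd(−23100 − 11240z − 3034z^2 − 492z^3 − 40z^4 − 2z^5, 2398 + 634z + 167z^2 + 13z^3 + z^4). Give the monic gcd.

Repeated division with remainder:
  −2z^5 − 40z^4 − 492z^3 − 3034z^2 − 11240z − 23100 = (−2z − 14)(z^4 + 13z^3 + 167z^2 + 634z + 2398) + (24z^3 + 572z^2 + 2432z + 10472)
  z^4 + 13z^3 + 167z^2 + 634z + 2398 = ((1/24)z − 65/144)(24z^3 + 572z^2 + 2432z + 10472) + ((11659/36)z^2 + (11659/9)z + 128249/18)
  24z^3 + 572z^2 + 2432z + 10472 = ((864/11659)z + 17136/11659)((11659/36)z^2 + (11659/9)z + 128249/18) + (0)
Last nonzero remainder: (11659/36)z^2 + (11659/9)z + 128249/18. Dividing through by 11659/36 gives the monic gcd z^2 + 4z + 22.

22 + 4z + z^2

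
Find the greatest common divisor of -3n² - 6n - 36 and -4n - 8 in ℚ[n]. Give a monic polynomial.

1

Repeated division with remainder:
  -3n² - 6n - 36 = ((3/4)n)(-4n - 8) + (-36)
  -4n - 8 = ((1/9)n + 2/9)(-36) + (0)
The last nonzero remainder is the constant -36, so the polynomials are coprime and gcd = 1.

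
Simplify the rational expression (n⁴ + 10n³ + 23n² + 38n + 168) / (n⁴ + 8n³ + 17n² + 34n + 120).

Repeated division with remainder:
  n⁴ + 10n³ + 23n² + 38n + 168 = (n⁴ + 8n³ + 17n² + 34n + 120) + (2n³ + 6n² + 4n + 48)
  n⁴ + 8n³ + 17n² + 34n + 120 = ((1/2)n + 5/2)(2n³ + 6n² + 4n + 48) + (0)
Last nonzero remainder: 2n³ + 6n² + 4n + 48. Dividing through by 2 gives the monic gcd n³ + 3n² + 2n + 24.
Cancel n³ + 3n² + 2n + 24 from numerator and denominator to get the reduced form.

(n + 7)/(n + 5)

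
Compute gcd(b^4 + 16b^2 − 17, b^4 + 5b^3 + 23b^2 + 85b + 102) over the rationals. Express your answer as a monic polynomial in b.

b^2 + 17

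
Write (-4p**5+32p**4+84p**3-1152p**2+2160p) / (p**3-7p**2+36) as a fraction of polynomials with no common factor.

Apply the Euclidean algorithm:
  -4p**5+32p**4+84p**3-1152p**2+2160p = (-4p**2+4p+112)(p**3-7p**2+36) + (-224p**2+2016p-4032)
  p**3-7p**2+36 = (-(1/224)p-1/112)(-224p**2+2016p-4032) + (0)
Last nonzero remainder: -224p**2+2016p-4032. Dividing through by -224 gives the monic gcd p**2-9p+18.
Cancel p**2-9p+18 from numerator and denominator to get the reduced form.

(-4p**3-4p**2+120p)/(p+2)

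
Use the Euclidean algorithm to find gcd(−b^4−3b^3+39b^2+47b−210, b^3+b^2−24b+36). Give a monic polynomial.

Apply the Euclidean algorithm:
  −b^4−3b^3+39b^2+47b−210 = (−b−2)(b^3+b^2−24b+36) + (17b^2+35b−138)
  b^3+b^2−24b+36 = ((1/17)b−18/289)(17b^2+35b−138) + (−(3960/289)b+7920/289)
  17b^2+35b−138 = (−(4913/3960)b−6647/1320)(−(3960/289)b+7920/289) + (0)
Last nonzero remainder: −(3960/289)b+7920/289. Dividing through by −3960/289 gives the monic gcd b−2.

b−2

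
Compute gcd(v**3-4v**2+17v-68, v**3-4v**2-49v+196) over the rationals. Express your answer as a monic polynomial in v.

v-4

Repeated division with remainder:
  v**3-4v**2+17v-68 = (v**3-4v**2-49v+196) + (66v-264)
  v**3-4v**2-49v+196 = ((1/66)v**2-49/66)(66v-264) + (0)
Last nonzero remainder: 66v-264. Dividing through by 66 gives the monic gcd v-4.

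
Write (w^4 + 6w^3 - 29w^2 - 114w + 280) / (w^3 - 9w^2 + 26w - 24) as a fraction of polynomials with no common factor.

By polynomial division,
  w^4 + 6w^3 - 29w^2 - 114w + 280 = (w + 15)(w^3 - 9w^2 + 26w - 24) + (80w^2 - 480w + 640)
  w^3 - 9w^2 + 26w - 24 = ((1/80)w - 3/80)(80w^2 - 480w + 640) + (0)
Last nonzero remainder: 80w^2 - 480w + 640. Dividing through by 80 gives the monic gcd w^2 - 6w + 8.
Cancel w^2 - 6w + 8 from numerator and denominator to get the reduced form.

(w^2 + 12w + 35)/(w - 3)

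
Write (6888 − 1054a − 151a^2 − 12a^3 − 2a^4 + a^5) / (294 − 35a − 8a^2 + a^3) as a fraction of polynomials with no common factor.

Euclidean algorithm in ℚ[a]:
  a^5 − 2a^4 − 12a^3 − 151a^2 − 1054a + 6888 = (a^2 + 6a + 71)(a^3 − 8a^2 − 35a + 294) + (333a^2 − 333a − 13986)
  a^3 − 8a^2 − 35a + 294 = ((1/333)a − 7/333)(333a^2 − 333a − 13986) + (0)
Last nonzero remainder: 333a^2 − 333a − 13986. Dividing through by 333 gives the monic gcd a^2 − a − 42.
Cancel a^2 − a − 42 from numerator and denominator to get the reduced form.

(−164 + 29a − a^2 + a^3)/(−7 + a)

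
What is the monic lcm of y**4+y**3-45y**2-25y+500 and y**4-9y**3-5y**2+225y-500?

y**5-4y**4-50y**3+200y**2+625y-2500

By polynomial division,
  y**4+y**3-45y**2-25y+500 = (y**4-9y**3-5y**2+225y-500) + (10y**3-40y**2-250y+1000)
  y**4-9y**3-5y**2+225y-500 = ((1/10)y-1/2)(10y**3-40y**2-250y+1000) + (0)
Last nonzero remainder: 10y**3-40y**2-250y+1000. Dividing through by 10 gives the monic gcd y**3-4y**2-25y+100.
Then lcm(f, g) = f·g / gcd(f, g); expanding and making the result monic gives the answer.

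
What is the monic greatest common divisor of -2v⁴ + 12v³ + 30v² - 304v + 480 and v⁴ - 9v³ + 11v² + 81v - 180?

v² - 7v + 12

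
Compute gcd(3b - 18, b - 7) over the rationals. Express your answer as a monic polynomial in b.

By polynomial division,
  3b - 18 = (3)(b - 7) + (3)
  b - 7 = ((1/3)b - 7/3)(3) + (0)
The last nonzero remainder is the constant 3, so the polynomials are coprime and gcd = 1.

1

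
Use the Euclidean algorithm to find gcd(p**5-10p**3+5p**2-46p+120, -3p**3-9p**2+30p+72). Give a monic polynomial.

Apply the Euclidean algorithm:
  p**5-10p**3+5p**2-46p+120 = (-(1/3)p**2+p-3)(-3p**3-9p**2+30p+72) + (-28p**2-28p+336)
  -3p**3-9p**2+30p+72 = ((3/28)p+3/14)(-28p**2-28p+336) + (0)
Last nonzero remainder: -28p**2-28p+336. Dividing through by -28 gives the monic gcd p**2+p-12.

p**2+p-12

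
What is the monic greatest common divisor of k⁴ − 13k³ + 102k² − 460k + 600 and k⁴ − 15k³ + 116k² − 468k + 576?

Apply the Euclidean algorithm:
  k⁴ − 13k³ + 102k² − 460k + 600 = (k⁴ − 15k³ + 116k² − 468k + 576) + (2k³ − 14k² + 8k + 24)
  k⁴ − 15k³ + 116k² − 468k + 576 = ((1/2)k − 4)(2k³ − 14k² + 8k + 24) + (56k² − 448k + 672)
  2k³ − 14k² + 8k + 24 = ((1/28)k + 1/28)(56k² − 448k + 672) + (0)
Last nonzero remainder: 56k² − 448k + 672. Dividing through by 56 gives the monic gcd k² − 8k + 12.

k² − 8k + 12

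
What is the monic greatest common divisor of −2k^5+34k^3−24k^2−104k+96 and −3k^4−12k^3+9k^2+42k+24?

k^2+2k−8

Apply the Euclidean algorithm:
  −2k^5+34k^3−24k^2−104k+96 = ((2/3)k−8/3)(−3k^4−12k^3+9k^2+42k+24) + (−4k^3−28k^2−8k+160)
  −3k^4−12k^3+9k^2+42k+24 = ((3/4)k−9/4)(−4k^3−28k^2−8k+160) + (−48k^2−96k+384)
  −4k^3−28k^2−8k+160 = ((1/12)k+5/12)(−48k^2−96k+384) + (0)
Last nonzero remainder: −48k^2−96k+384. Dividing through by −48 gives the monic gcd k^2+2k−8.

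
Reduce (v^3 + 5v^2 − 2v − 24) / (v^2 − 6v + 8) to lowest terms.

(v^2 + 7v + 12)/(v − 4)

Repeated division with remainder:
  v^3 + 5v^2 − 2v − 24 = (v + 11)(v^2 − 6v + 8) + (56v − 112)
  v^2 − 6v + 8 = ((1/56)v − 1/14)(56v − 112) + (0)
Last nonzero remainder: 56v − 112. Dividing through by 56 gives the monic gcd v − 2.
Cancel v − 2 from numerator and denominator to get the reduced form.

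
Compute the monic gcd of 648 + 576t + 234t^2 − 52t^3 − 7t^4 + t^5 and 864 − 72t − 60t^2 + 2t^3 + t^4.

−36 + t^2

Repeated division with remainder:
  t^5 − 7t^4 − 52t^3 + 234t^2 + 576t + 648 = (t − 9)(t^4 + 2t^3 − 60t^2 − 72t + 864) + (26t^3 − 234t^2 − 936t + 8424)
  t^4 + 2t^3 − 60t^2 − 72t + 864 = ((1/26)t + 11/26)(26t^3 − 234t^2 − 936t + 8424) + (75t^2 − 2700)
  26t^3 − 234t^2 − 936t + 8424 = ((26/75)t − 78/25)(75t^2 − 2700) + (0)
Last nonzero remainder: 75t^2 − 2700. Dividing through by 75 gives the monic gcd t^2 − 36.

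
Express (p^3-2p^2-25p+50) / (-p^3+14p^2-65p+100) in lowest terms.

(-p^2-3p+10)/(p^2-9p+20)

Repeated division with remainder:
  p^3-2p^2-25p+50 = (-1)(-p^3+14p^2-65p+100) + (12p^2-90p+150)
  -p^3+14p^2-65p+100 = (-(1/12)p+13/24)(12p^2-90p+150) + (-(15/4)p+75/4)
  12p^2-90p+150 = (-(16/5)p+8)(-(15/4)p+75/4) + (0)
Last nonzero remainder: -(15/4)p+75/4. Dividing through by -15/4 gives the monic gcd p-5.
Cancel p-5 from numerator and denominator to get the reduced form.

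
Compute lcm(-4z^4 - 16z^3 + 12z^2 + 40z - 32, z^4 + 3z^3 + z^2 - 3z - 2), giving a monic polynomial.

z^6 + 6z^5 + 6z^4 - 12z^3 - 15z^2 + 6z + 8

Euclidean algorithm in ℚ[z]:
  -4z^4 - 16z^3 + 12z^2 + 40z - 32 = (-4)(z^4 + 3z^3 + z^2 - 3z - 2) + (-4z^3 + 16z^2 + 28z - 40)
  z^4 + 3z^3 + z^2 - 3z - 2 = (-(1/4)z - 7/4)(-4z^3 + 16z^2 + 28z - 40) + (36z^2 + 36z - 72)
  -4z^3 + 16z^2 + 28z - 40 = (-(1/9)z + 5/9)(36z^2 + 36z - 72) + (0)
Last nonzero remainder: 36z^2 + 36z - 72. Dividing through by 36 gives the monic gcd z^2 + z - 2.
Then lcm(f, g) = f·g / gcd(f, g); expanding and making the result monic gives the answer.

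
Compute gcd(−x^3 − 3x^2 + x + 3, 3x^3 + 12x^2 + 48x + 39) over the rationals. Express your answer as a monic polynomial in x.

Repeated division with remainder:
  −x^3 − 3x^2 + x + 3 = (−1/3)(3x^3 + 12x^2 + 48x + 39) + (x^2 + 17x + 16)
  3x^3 + 12x^2 + 48x + 39 = (3x − 39)(x^2 + 17x + 16) + (663x + 663)
  x^2 + 17x + 16 = ((1/663)x + 16/663)(663x + 663) + (0)
Last nonzero remainder: 663x + 663. Dividing through by 663 gives the monic gcd x + 1.

x + 1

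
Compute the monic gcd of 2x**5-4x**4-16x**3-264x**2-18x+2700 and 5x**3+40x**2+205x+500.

Repeated division with remainder:
  2x**5-4x**4-16x**3-264x**2-18x+2700 = ((2/5)x**2-4x+62/5)(5x**3+40x**2+205x+500) + (-140x**2-560x-3500)
  5x**3+40x**2+205x+500 = (-(1/28)x-1/7)(-140x**2-560x-3500) + (0)
Last nonzero remainder: -140x**2-560x-3500. Dividing through by -140 gives the monic gcd x**2+4x+25.

x**2+4x+25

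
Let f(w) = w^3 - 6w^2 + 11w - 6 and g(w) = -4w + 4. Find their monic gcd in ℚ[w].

w - 1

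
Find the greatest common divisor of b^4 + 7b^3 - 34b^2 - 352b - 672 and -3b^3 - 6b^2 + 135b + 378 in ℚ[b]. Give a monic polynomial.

b^2 - b - 42

Apply the Euclidean algorithm:
  b^4 + 7b^3 - 34b^2 - 352b - 672 = (-(1/3)b - 5/3)(-3b^3 - 6b^2 + 135b + 378) + (b^2 - b - 42)
  -3b^3 - 6b^2 + 135b + 378 = (-3b - 9)(b^2 - b - 42) + (0)
The last nonzero remainder b^2 - b - 42 is already monic.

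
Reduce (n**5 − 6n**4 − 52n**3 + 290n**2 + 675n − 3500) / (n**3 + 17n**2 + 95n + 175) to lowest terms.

(n**3 − 16n**2 + 83n − 140)/(n + 7)

By polynomial division,
  n**5 − 6n**4 − 52n**3 + 290n**2 + 675n − 3500 = (n**2 − 23n + 244)(n**3 + 17n**2 + 95n + 175) + (−1848n**2 − 18480n − 46200)
  n**3 + 17n**2 + 95n + 175 = (−(1/1848)n − 1/264)(−1848n**2 − 18480n − 46200) + (0)
Last nonzero remainder: −1848n**2 − 18480n − 46200. Dividing through by −1848 gives the monic gcd n**2 + 10n + 25.
Cancel n**2 + 10n + 25 from numerator and denominator to get the reduced form.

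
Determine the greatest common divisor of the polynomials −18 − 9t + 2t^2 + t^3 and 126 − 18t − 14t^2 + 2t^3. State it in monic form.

Euclidean algorithm in ℚ[t]:
  t^3 + 2t^2 − 9t − 18 = (1/2)(2t^3 − 14t^2 − 18t + 126) + (9t^2 − 81)
  2t^3 − 14t^2 − 18t + 126 = ((2/9)t − 14/9)(9t^2 − 81) + (0)
Last nonzero remainder: 9t^2 − 81. Dividing through by 9 gives the monic gcd t^2 − 9.

−9 + t^2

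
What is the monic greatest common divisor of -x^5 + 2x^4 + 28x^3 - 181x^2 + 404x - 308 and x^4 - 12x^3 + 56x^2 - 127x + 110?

x^3 - 7x^2 + 21x - 22

Euclidean algorithm in ℚ[x]:
  -x^5 + 2x^4 + 28x^3 - 181x^2 + 404x - 308 = (-x - 10)(x^4 - 12x^3 + 56x^2 - 127x + 110) + (-36x^3 + 252x^2 - 756x + 792)
  x^4 - 12x^3 + 56x^2 - 127x + 110 = (-(1/36)x + 5/36)(-36x^3 + 252x^2 - 756x + 792) + (0)
Last nonzero remainder: -36x^3 + 252x^2 - 756x + 792. Dividing through by -36 gives the monic gcd x^3 - 7x^2 + 21x - 22.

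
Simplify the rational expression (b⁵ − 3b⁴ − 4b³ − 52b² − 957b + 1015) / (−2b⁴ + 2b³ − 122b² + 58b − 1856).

Repeated division with remainder:
  b⁵ − 3b⁴ − 4b³ − 52b² − 957b + 1015 = (−(1/2)b + 1)(−2b⁴ + 2b³ − 122b² + 58b − 1856) + (−67b³ + 99b² − 1943b + 2871)
  −2b⁴ + 2b³ − 122b² + 58b − 1856 = ((2/67)b + 64/4489)(−67b³ + 99b² − 1943b + 2871) + (−(293632/4489)b² − 8515328/4489)
  −67b³ + 99b² − 1943b + 2871 = ((300763/293632)b − 444411/293632)(−(293632/4489)b² − 8515328/4489) + (0)
Last nonzero remainder: −(293632/4489)b² − 8515328/4489. Dividing through by −293632/4489 gives the monic gcd b² + 29.
Cancel b² + 29 from numerator and denominator to get the reduced form.

(−b³ + 3b² + 33b − 35)/(2b² − 2b + 64)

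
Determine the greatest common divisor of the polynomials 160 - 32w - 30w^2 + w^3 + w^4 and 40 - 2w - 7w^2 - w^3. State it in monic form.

-8 + 2w + w^2

By polynomial division,
  w^4 + w^3 - 30w^2 - 32w + 160 = (-w + 6)(-w^3 - 7w^2 - 2w + 40) + (10w^2 + 20w - 80)
  -w^3 - 7w^2 - 2w + 40 = (-(1/10)w - 1/2)(10w^2 + 20w - 80) + (0)
Last nonzero remainder: 10w^2 + 20w - 80. Dividing through by 10 gives the monic gcd w^2 + 2w - 8.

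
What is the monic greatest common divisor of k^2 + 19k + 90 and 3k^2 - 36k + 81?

1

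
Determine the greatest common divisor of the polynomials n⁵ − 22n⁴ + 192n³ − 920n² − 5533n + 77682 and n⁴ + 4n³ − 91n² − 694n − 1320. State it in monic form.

By polynomial division,
  n⁵ − 22n⁴ + 192n³ − 920n² − 5533n + 77682 = (n − 26)(n⁴ + 4n³ − 91n² − 694n − 1320) + (387n³ − 2592n² − 22257n + 43362)
  n⁴ + 4n³ − 91n² − 694n − 1320 = ((1/387)n + 460/16641)(387n³ − 2592n² − 22257n + 43362) + ((70560/1849)n² − (352800/1849)n − 4656960/1849)
  387n³ − 2592n² − 22257n + 43362 = ((79507/7840)n − 134977/7840)((70560/1849)n² − (352800/1849)n − 4656960/1849) + (0)
Last nonzero remainder: (70560/1849)n² − (352800/1849)n − 4656960/1849. Dividing through by 70560/1849 gives the monic gcd n² − 5n − 66.

n² − 5n − 66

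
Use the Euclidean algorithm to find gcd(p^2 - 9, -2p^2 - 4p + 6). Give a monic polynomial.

By polynomial division,
  p^2 - 9 = (-1/2)(-2p^2 - 4p + 6) + (-2p - 6)
  -2p^2 - 4p + 6 = (p - 1)(-2p - 6) + (0)
Last nonzero remainder: -2p - 6. Dividing through by -2 gives the monic gcd p + 3.

p + 3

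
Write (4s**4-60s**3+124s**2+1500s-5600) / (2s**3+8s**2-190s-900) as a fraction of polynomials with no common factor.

(2s**3-40s**2+262s-560)/(s**2-s-90)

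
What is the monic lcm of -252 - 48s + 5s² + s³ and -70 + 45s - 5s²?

504 - 156s - 58s² + 3s³ + s⁴

Repeated division with remainder:
  s³ + 5s² - 48s - 252 = (-(1/5)s - 14/5)(-5s² + 45s - 70) + (64s - 448)
  -5s² + 45s - 70 = (-(5/64)s + 5/32)(64s - 448) + (0)
Last nonzero remainder: 64s - 448. Dividing through by 64 gives the monic gcd s - 7.
Then lcm(f, g) = f·g / gcd(f, g); expanding and making the result monic gives the answer.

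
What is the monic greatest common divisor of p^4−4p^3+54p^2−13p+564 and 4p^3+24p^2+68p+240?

p^2+p+12

Repeated division with remainder:
  p^4−4p^3+54p^2−13p+564 = ((1/4)p−5/2)(4p^3+24p^2+68p+240) + (97p^2+97p+1164)
  4p^3+24p^2+68p+240 = ((4/97)p+20/97)(97p^2+97p+1164) + (0)
Last nonzero remainder: 97p^2+97p+1164. Dividing through by 97 gives the monic gcd p^2+p+12.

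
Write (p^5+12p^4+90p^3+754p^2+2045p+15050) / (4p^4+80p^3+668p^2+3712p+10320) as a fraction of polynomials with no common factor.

(p^2-2p+35)/(4p+24)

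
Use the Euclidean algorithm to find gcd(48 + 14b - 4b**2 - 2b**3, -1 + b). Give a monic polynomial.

1

By polynomial division,
  -2b**3 - 4b**2 + 14b + 48 = (-2b**2 - 6b + 8)(b - 1) + (56)
  b - 1 = ((1/56)b - 1/56)(56) + (0)
The last nonzero remainder is the constant 56, so the polynomials are coprime and gcd = 1.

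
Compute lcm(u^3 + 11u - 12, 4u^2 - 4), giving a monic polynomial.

Euclidean algorithm in ℚ[u]:
  u^3 + 11u - 12 = ((1/4)u)(4u^2 - 4) + (12u - 12)
  4u^2 - 4 = ((1/3)u + 1/3)(12u - 12) + (0)
Last nonzero remainder: 12u - 12. Dividing through by 12 gives the monic gcd u - 1.
Then lcm(f, g) = f·g / gcd(f, g); expanding and making the result monic gives the answer.

u^4 + u^3 + 11u^2 - u - 12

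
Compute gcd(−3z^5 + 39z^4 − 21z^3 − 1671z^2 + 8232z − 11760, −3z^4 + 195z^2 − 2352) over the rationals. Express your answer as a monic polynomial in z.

Repeated division with remainder:
  −3z^5 + 39z^4 − 21z^3 − 1671z^2 + 8232z − 11760 = (z − 13)(−3z^4 + 195z^2 − 2352) + (−216z^3 + 864z^2 + 10584z − 42336)
  −3z^4 + 195z^2 − 2352 = ((1/72)z + 1/18)(−216z^3 + 864z^2 + 10584z − 42336) + (0)
Last nonzero remainder: −216z^3 + 864z^2 + 10584z − 42336. Dividing through by −216 gives the monic gcd z^3 − 4z^2 − 49z + 196.

z^3 − 4z^2 − 49z + 196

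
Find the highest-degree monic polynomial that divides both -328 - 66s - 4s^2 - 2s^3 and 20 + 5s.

Euclidean algorithm in ℚ[s]:
  -2s^3 - 4s^2 - 66s - 328 = (-(2/5)s^2 + (4/5)s - 82/5)(5s + 20) + (0)
Last nonzero remainder: 5s + 20. Dividing through by 5 gives the monic gcd s + 4.

4 + s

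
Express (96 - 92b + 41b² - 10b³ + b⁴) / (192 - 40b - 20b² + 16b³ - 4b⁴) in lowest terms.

(4 - b)/(8 + 4b)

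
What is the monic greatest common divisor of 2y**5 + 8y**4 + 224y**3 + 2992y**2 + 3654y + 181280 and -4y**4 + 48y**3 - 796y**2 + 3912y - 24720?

y**2 - 6y + 103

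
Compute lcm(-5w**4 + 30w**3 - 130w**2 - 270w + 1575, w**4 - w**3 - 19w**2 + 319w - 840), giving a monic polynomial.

w**5 + 2w**4 - 22w**3 + 262w**2 + 117w - 2520

Euclidean algorithm in ℚ[w]:
  -5w**4 + 30w**3 - 130w**2 - 270w + 1575 = (-5)(w**4 - w**3 - 19w**2 + 319w - 840) + (25w**3 - 225w**2 + 1325w - 2625)
  w**4 - w**3 - 19w**2 + 319w - 840 = ((1/25)w + 8/25)(25w**3 - 225w**2 + 1325w - 2625) + (0)
Last nonzero remainder: 25w**3 - 225w**2 + 1325w - 2625. Dividing through by 25 gives the monic gcd w**3 - 9w**2 + 53w - 105.
Then lcm(f, g) = f·g / gcd(f, g); expanding and making the result monic gives the answer.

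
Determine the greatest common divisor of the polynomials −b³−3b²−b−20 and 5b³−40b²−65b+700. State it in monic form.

By polynomial division,
  −b³−3b²−b−20 = (−1/5)(5b³−40b²−65b+700) + (−11b²−14b+120)
  5b³−40b²−65b+700 = (−(5/11)b+510/121)(−11b²−14b+120) + ((5875/121)b+23500/121)
  −11b²−14b+120 = (−(1331/5875)b+726/1175)((5875/121)b+23500/121) + (0)
Last nonzero remainder: (5875/121)b+23500/121. Dividing through by 5875/121 gives the monic gcd b+4.

b+4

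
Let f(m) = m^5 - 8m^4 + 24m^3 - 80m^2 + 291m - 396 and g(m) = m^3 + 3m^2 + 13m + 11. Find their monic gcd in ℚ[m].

m^2 + 2m + 11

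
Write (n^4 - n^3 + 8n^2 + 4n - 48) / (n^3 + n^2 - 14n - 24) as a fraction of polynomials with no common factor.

(n^3 - 3n^2 + 14n - 24)/(n^2 - n - 12)

Euclidean algorithm in ℚ[n]:
  n^4 - n^3 + 8n^2 + 4n - 48 = (n - 2)(n^3 + n^2 - 14n - 24) + (24n^2 - 96)
  n^3 + n^2 - 14n - 24 = ((1/24)n + 1/24)(24n^2 - 96) + (-10n - 20)
  24n^2 - 96 = (-(12/5)n + 24/5)(-10n - 20) + (0)
Last nonzero remainder: -10n - 20. Dividing through by -10 gives the monic gcd n + 2.
Cancel n + 2 from numerator and denominator to get the reduced form.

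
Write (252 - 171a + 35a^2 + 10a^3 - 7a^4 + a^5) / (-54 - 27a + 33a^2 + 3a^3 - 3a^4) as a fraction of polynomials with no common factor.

Euclidean algorithm in ℚ[a]:
  a^5 - 7a^4 + 10a^3 + 35a^2 - 171a + 252 = (-(1/3)a + 2)(-3a^4 + 3a^3 + 33a^2 - 27a - 54) + (15a^3 - 40a^2 - 135a + 360)
  -3a^4 + 3a^3 + 33a^2 - 27a - 54 = (-(1/5)a - 1/3)(15a^3 - 40a^2 - 135a + 360) + (-(22/3)a^2 + 66)
  15a^3 - 40a^2 - 135a + 360 = (-(45/22)a + 60/11)(-(22/3)a^2 + 66) + (0)
Last nonzero remainder: -(22/3)a^2 + 66. Dividing through by -22/3 gives the monic gcd a^2 - 9.
Cancel a^2 - 9 from numerator and denominator to get the reduced form.

(28 - 19a + 7a^2 - a^3)/(-6 - 3a + 3a^2)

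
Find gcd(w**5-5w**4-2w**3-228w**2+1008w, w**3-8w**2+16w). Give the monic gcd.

Repeated division with remainder:
  w**5-5w**4-2w**3-228w**2+1008w = (w**2+3w+6)(w**3-8w**2+16w) + (-228w**2+912w)
  w**3-8w**2+16w = (-(1/228)w+1/57)(-228w**2+912w) + (0)
Last nonzero remainder: -228w**2+912w. Dividing through by -228 gives the monic gcd w**2-4w.

w**2-4w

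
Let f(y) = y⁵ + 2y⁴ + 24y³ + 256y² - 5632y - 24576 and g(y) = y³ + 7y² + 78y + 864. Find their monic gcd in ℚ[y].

y² - 2y + 96

Apply the Euclidean algorithm:
  y⁵ + 2y⁴ + 24y³ + 256y² - 5632y - 24576 = (y² - 5y - 19)(y³ + 7y² + 78y + 864) + (-85y² + 170y - 8160)
  y³ + 7y² + 78y + 864 = (-(1/85)y - 9/85)(-85y² + 170y - 8160) + (0)
Last nonzero remainder: -85y² + 170y - 8160. Dividing through by -85 gives the monic gcd y² - 2y + 96.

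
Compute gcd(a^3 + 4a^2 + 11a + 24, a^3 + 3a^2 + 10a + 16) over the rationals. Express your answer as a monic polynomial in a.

Euclidean algorithm in ℚ[a]:
  a^3 + 4a^2 + 11a + 24 = (a^3 + 3a^2 + 10a + 16) + (a^2 + a + 8)
  a^3 + 3a^2 + 10a + 16 = (a + 2)(a^2 + a + 8) + (0)
The last nonzero remainder a^2 + a + 8 is already monic.

a^2 + a + 8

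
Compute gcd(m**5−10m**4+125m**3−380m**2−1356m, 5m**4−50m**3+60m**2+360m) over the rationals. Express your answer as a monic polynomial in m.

Repeated division with remainder:
  m**5−10m**4+125m**3−380m**2−1356m = ((1/5)m)(5m**4−50m**3+60m**2+360m) + (113m**3−452m**2−1356m)
  5m**4−50m**3+60m**2+360m = ((5/113)m−30/113)(113m**3−452m**2−1356m) + (0)
Last nonzero remainder: 113m**3−452m**2−1356m. Dividing through by 113 gives the monic gcd m**3−4m**2−12m.

m**3−4m**2−12m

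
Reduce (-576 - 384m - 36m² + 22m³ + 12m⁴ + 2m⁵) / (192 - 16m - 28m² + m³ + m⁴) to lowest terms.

(48 + 36m + 10m² + 2m³)/(-16 + m²)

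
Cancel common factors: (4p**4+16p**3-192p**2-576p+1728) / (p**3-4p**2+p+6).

(4p**3+24p**2-144p-864)/(p**2-2p-3)

Euclidean algorithm in ℚ[p]:
  4p**4+16p**3-192p**2-576p+1728 = (4p+32)(p**3-4p**2+p+6) + (-68p**2-632p+1536)
  p**3-4p**2+p+6 = (-(1/68)p+113/578)(-68p**2-632p+1536) + ((42525/289)p-85050/289)
  -68p**2-632p+1536 = (-(19652/42525)p-73984/14175)((42525/289)p-85050/289) + (0)
Last nonzero remainder: (42525/289)p-85050/289. Dividing through by 42525/289 gives the monic gcd p-2.
Cancel p-2 from numerator and denominator to get the reduced form.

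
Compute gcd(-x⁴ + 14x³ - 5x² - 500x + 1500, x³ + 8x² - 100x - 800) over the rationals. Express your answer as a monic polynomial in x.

x - 10

Repeated division with remainder:
  -x⁴ + 14x³ - 5x² - 500x + 1500 = (-x + 22)(x³ + 8x² - 100x - 800) + (-281x² + 900x + 19100)
  x³ + 8x² - 100x - 800 = (-(1/281)x - 3148/78961)(-281x² + 900x + 19100) + ((304200/78961)x - 3042000/78961)
  -281x² + 900x + 19100 = (-(22188041/304200)x - 15081551/30420)((304200/78961)x - 3042000/78961) + (0)
Last nonzero remainder: (304200/78961)x - 3042000/78961. Dividing through by 304200/78961 gives the monic gcd x - 10.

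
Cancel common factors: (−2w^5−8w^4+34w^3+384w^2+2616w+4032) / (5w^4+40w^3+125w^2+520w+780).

(−2w^3+8w^2−6w+336)/(5w^2+65)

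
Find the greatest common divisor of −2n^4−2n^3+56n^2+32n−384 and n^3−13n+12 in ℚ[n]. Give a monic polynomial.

n^2+n−12

Repeated division with remainder:
  −2n^4−2n^3+56n^2+32n−384 = (−2n−2)(n^3−13n+12) + (30n^2+30n−360)
  n^3−13n+12 = ((1/30)n−1/30)(30n^2+30n−360) + (0)
Last nonzero remainder: 30n^2+30n−360. Dividing through by 30 gives the monic gcd n^2+n−12.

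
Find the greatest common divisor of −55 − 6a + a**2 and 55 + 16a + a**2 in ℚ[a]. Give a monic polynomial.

Repeated division with remainder:
  a**2 − 6a − 55 = (a**2 + 16a + 55) + (−22a − 110)
  a**2 + 16a + 55 = (−(1/22)a − 1/2)(−22a − 110) + (0)
Last nonzero remainder: −22a − 110. Dividing through by −22 gives the monic gcd a + 5.

5 + a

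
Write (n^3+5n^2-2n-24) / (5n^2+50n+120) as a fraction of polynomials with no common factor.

(n^2+n-6)/(5n+30)

Apply the Euclidean algorithm:
  n^3+5n^2-2n-24 = ((1/5)n-1)(5n^2+50n+120) + (24n+96)
  5n^2+50n+120 = ((5/24)n+5/4)(24n+96) + (0)
Last nonzero remainder: 24n+96. Dividing through by 24 gives the monic gcd n+4.
Cancel n+4 from numerator and denominator to get the reduced form.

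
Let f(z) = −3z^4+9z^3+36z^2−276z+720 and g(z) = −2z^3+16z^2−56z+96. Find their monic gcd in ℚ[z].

z^3−8z^2+28z−48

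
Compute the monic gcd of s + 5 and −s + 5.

1

Apply the Euclidean algorithm:
  s + 5 = (−1)(−s + 5) + (10)
  −s + 5 = (−(1/10)s + 1/2)(10) + (0)
The last nonzero remainder is the constant 10, so the polynomials are coprime and gcd = 1.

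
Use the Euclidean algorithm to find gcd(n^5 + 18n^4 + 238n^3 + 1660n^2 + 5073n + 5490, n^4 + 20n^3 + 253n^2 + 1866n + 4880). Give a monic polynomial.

n^3 + 12n^2 + 157n + 610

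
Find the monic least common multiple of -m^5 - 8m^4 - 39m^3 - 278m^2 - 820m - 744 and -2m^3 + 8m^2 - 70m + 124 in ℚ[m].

m^6 + 6m^5 + 23m^4 + 200m^3 + 264m^2 - 896m - 1488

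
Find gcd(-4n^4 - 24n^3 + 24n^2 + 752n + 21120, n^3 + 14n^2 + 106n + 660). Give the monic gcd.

By polynomial division,
  -4n^4 - 24n^3 + 24n^2 + 752n + 21120 = (-4n + 32)(n^3 + 14n^2 + 106n + 660) + (0)
The last nonzero remainder n^3 + 14n^2 + 106n + 660 is already monic.

n^3 + 14n^2 + 106n + 660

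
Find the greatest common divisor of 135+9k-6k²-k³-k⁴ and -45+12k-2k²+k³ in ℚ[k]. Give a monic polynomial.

-45+12k-2k²+k³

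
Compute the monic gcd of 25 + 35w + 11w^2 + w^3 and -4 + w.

By polynomial division,
  w^3 + 11w^2 + 35w + 25 = (w^2 + 15w + 95)(w - 4) + (405)
  w - 4 = ((1/405)w - 4/405)(405) + (0)
The last nonzero remainder is the constant 405, so the polynomials are coprime and gcd = 1.

1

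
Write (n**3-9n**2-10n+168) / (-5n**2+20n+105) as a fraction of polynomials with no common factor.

Repeated division with remainder:
  n**3-9n**2-10n+168 = (-(1/5)n+1)(-5n**2+20n+105) + (-9n+63)
  -5n**2+20n+105 = ((5/9)n+5/3)(-9n+63) + (0)
Last nonzero remainder: -9n+63. Dividing through by -9 gives the monic gcd n-7.
Cancel n-7 from numerator and denominator to get the reduced form.

(-n**2+2n+24)/(5n+15)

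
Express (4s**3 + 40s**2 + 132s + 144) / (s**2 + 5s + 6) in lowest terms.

Euclidean algorithm in ℚ[s]:
  4s**3 + 40s**2 + 132s + 144 = (4s + 20)(s**2 + 5s + 6) + (8s + 24)
  s**2 + 5s + 6 = ((1/8)s + 1/4)(8s + 24) + (0)
Last nonzero remainder: 8s + 24. Dividing through by 8 gives the monic gcd s + 3.
Cancel s + 3 from numerator and denominator to get the reduced form.

(4s**2 + 28s + 48)/(s + 2)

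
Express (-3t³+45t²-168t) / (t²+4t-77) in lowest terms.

Apply the Euclidean algorithm:
  -3t³+45t²-168t = (-3t+57)(t²+4t-77) + (-627t+4389)
  t²+4t-77 = (-(1/627)t-1/57)(-627t+4389) + (0)
Last nonzero remainder: -627t+4389. Dividing through by -627 gives the monic gcd t-7.
Cancel t-7 from numerator and denominator to get the reduced form.

(-3t²+24t)/(t+11)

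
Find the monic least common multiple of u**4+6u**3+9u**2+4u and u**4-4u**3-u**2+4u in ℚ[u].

u**6+u**5-17u**4-17u**3+16u**2+16u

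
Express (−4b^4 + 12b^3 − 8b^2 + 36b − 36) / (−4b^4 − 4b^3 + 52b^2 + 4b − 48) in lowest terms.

(b^2 + b + 3)/(b^2 + 5b + 4)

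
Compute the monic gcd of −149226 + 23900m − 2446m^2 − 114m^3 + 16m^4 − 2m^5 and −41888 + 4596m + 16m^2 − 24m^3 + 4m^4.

Apply the Euclidean algorithm:
  −2m^5 + 16m^4 − 114m^3 − 2446m^2 + 23900m − 149226 = (−(1/2)m + 1)(4m^4 − 24m^3 + 16m^2 + 4596m − 41888) + (−82m^3 − 164m^2 − 1640m − 107338)
  4m^4 − 24m^3 + 16m^2 + 4596m − 41888 = (−(2/41)m + 16/41)(−82m^3 − 164m^2 − 1640m − 107338) + (0)
Last nonzero remainder: −82m^3 − 164m^2 − 1640m − 107338. Dividing through by −82 gives the monic gcd m^3 + 2m^2 + 20m + 1309.

1309 + 20m + 2m^2 + m^3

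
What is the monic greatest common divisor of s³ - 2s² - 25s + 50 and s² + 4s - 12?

By polynomial division,
  s³ - 2s² - 25s + 50 = (s - 6)(s² + 4s - 12) + (11s - 22)
  s² + 4s - 12 = ((1/11)s + 6/11)(11s - 22) + (0)
Last nonzero remainder: 11s - 22. Dividing through by 11 gives the monic gcd s - 2.

s - 2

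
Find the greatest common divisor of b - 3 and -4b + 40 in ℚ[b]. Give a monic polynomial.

By polynomial division,
  b - 3 = (-1/4)(-4b + 40) + (7)
  -4b + 40 = (-(4/7)b + 40/7)(7) + (0)
The last nonzero remainder is the constant 7, so the polynomials are coprime and gcd = 1.

1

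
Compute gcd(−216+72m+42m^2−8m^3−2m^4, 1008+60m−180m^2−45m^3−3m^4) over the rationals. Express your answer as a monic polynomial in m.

Apply the Euclidean algorithm:
  −2m^4−8m^3+42m^2+72m−216 = (2/3)(−3m^4−45m^3−180m^2+60m+1008) + (22m^3+162m^2+32m−888)
  −3m^4−45m^3−180m^2+60m+1008 = (−(3/22)m−126/121)(22m^3+162m^2+32m−888) + (−(840/121)m^2−(3360/121)m+10080/121)
  22m^3+162m^2+32m−888 = (−(1331/420)m−4477/420)(−(840/121)m^2−(3360/121)m+10080/121) + (0)
Last nonzero remainder: −(840/121)m^2−(3360/121)m+10080/121. Dividing through by −840/121 gives the monic gcd m^2+4m−12.

−12+4m+m^2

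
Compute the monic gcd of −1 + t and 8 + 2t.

1

Euclidean algorithm in ℚ[t]:
  t − 1 = (1/2)(2t + 8) + (−5)
  2t + 8 = (−(2/5)t − 8/5)(−5) + (0)
The last nonzero remainder is the constant −5, so the polynomials are coprime and gcd = 1.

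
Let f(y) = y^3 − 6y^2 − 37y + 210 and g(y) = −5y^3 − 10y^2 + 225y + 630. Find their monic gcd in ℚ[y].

y^2 − y − 42

Euclidean algorithm in ℚ[y]:
  y^3 − 6y^2 − 37y + 210 = (−1/5)(−5y^3 − 10y^2 + 225y + 630) + (−8y^2 + 8y + 336)
  −5y^3 − 10y^2 + 225y + 630 = ((5/8)y + 15/8)(−8y^2 + 8y + 336) + (0)
Last nonzero remainder: −8y^2 + 8y + 336. Dividing through by −8 gives the monic gcd y^2 − y − 42.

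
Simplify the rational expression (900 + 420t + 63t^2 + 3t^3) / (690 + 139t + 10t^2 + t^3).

Euclidean algorithm in ℚ[t]:
  3t^3 + 63t^2 + 420t + 900 = (3)(t^3 + 10t^2 + 139t + 690) + (33t^2 + 3t - 1170)
  t^3 + 10t^2 + 139t + 690 = ((1/33)t + 109/363)(33t^2 + 3t - 1170) + ((21000/121)t + 126000/121)
  33t^2 + 3t - 1170 = ((1331/7000)t - 1573/1400)((21000/121)t + 126000/121) + (0)
Last nonzero remainder: (21000/121)t + 126000/121. Dividing through by 21000/121 gives the monic gcd t + 6.
Cancel t + 6 from numerator and denominator to get the reduced form.

(150 + 45t + 3t^2)/(115 + 4t + t^2)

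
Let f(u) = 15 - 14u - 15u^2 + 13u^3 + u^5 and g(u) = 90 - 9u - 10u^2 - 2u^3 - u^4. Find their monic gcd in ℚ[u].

15 + u + u^2

Apply the Euclidean algorithm:
  u^5 + 13u^3 - 15u^2 - 14u + 15 = (-u + 2)(-u^4 - 2u^3 - 10u^2 - 9u + 90) + (7u^3 - 4u^2 + 94u - 165)
  -u^4 - 2u^3 - 10u^2 - 9u + 90 = (-(1/7)u - 18/49)(7u^3 - 4u^2 + 94u - 165) + ((96/49)u^2 + (96/49)u + 1440/49)
  7u^3 - 4u^2 + 94u - 165 = ((343/96)u - 539/96)((96/49)u^2 + (96/49)u + 1440/49) + (0)
Last nonzero remainder: (96/49)u^2 + (96/49)u + 1440/49. Dividing through by 96/49 gives the monic gcd u^2 + u + 15.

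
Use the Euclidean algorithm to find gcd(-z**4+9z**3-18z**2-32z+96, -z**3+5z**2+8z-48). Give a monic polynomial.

z**2-8z+16

By polynomial division,
  -z**4+9z**3-18z**2-32z+96 = (z-4)(-z**3+5z**2+8z-48) + (-6z**2+48z-96)
  -z**3+5z**2+8z-48 = ((1/6)z+1/2)(-6z**2+48z-96) + (0)
Last nonzero remainder: -6z**2+48z-96. Dividing through by -6 gives the monic gcd z**2-8z+16.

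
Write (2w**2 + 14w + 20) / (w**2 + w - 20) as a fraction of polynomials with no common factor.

(2w + 4)/(w - 4)

Repeated division with remainder:
  2w**2 + 14w + 20 = (2)(w**2 + w - 20) + (12w + 60)
  w**2 + w - 20 = ((1/12)w - 1/3)(12w + 60) + (0)
Last nonzero remainder: 12w + 60. Dividing through by 12 gives the monic gcd w + 5.
Cancel w + 5 from numerator and denominator to get the reduced form.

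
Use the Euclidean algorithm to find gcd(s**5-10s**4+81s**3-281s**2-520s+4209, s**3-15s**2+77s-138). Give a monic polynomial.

s**2-9s+23

Repeated division with remainder:
  s**5-10s**4+81s**3-281s**2-520s+4209 = (s**2+5s+79)(s**3-15s**2+77s-138) + (657s**2-5913s+15111)
  s**3-15s**2+77s-138 = ((1/657)s-2/219)(657s**2-5913s+15111) + (0)
Last nonzero remainder: 657s**2-5913s+15111. Dividing through by 657 gives the monic gcd s**2-9s+23.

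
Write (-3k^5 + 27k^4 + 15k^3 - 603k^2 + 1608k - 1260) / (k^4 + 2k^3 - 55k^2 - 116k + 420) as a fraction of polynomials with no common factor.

(-3k^2 + 15k - 18)/(k + 6)

Euclidean algorithm in ℚ[k]:
  -3k^5 + 27k^4 + 15k^3 - 603k^2 + 1608k - 1260 = (-3k + 33)(k^4 + 2k^3 - 55k^2 - 116k + 420) + (-216k^3 + 864k^2 + 6696k - 15120)
  k^4 + 2k^3 - 55k^2 - 116k + 420 = (-(1/216)k - 1/36)(-216k^3 + 864k^2 + 6696k - 15120) + (0)
Last nonzero remainder: -216k^3 + 864k^2 + 6696k - 15120. Dividing through by -216 gives the monic gcd k^3 - 4k^2 - 31k + 70.
Cancel k^3 - 4k^2 - 31k + 70 from numerator and denominator to get the reduced form.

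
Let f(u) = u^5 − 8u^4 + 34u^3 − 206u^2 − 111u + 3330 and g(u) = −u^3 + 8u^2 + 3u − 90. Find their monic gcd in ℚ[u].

By polynomial division,
  u^5 − 8u^4 + 34u^3 − 206u^2 − 111u + 3330 = (−u^2 − 37)(−u^3 + 8u^2 + 3u − 90) + (0)
Last nonzero remainder: −u^3 + 8u^2 + 3u − 90. Dividing through by −1 gives the monic gcd u^3 − 8u^2 − 3u + 90.

u^3 − 8u^2 − 3u + 90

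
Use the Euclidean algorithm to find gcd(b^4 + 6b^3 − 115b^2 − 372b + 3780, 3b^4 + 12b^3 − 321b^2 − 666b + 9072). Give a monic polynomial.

b^3 − 4b^2 − 75b + 378

Apply the Euclidean algorithm:
  b^4 + 6b^3 − 115b^2 − 372b + 3780 = (1/3)(3b^4 + 12b^3 − 321b^2 − 666b + 9072) + (2b^3 − 8b^2 − 150b + 756)
  3b^4 + 12b^3 − 321b^2 − 666b + 9072 = ((3/2)b + 12)(2b^3 − 8b^2 − 150b + 756) + (0)
Last nonzero remainder: 2b^3 − 8b^2 − 150b + 756. Dividing through by 2 gives the monic gcd b^3 − 4b^2 − 75b + 378.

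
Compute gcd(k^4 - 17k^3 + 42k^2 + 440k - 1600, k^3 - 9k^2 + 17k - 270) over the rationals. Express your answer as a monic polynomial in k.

k - 10

Repeated division with remainder:
  k^4 - 17k^3 + 42k^2 + 440k - 1600 = (k - 8)(k^3 - 9k^2 + 17k - 270) + (-47k^2 + 846k - 3760)
  k^3 - 9k^2 + 17k - 270 = (-(1/47)k - 9/47)(-47k^2 + 846k - 3760) + (99k - 990)
  -47k^2 + 846k - 3760 = (-(47/99)k + 376/99)(99k - 990) + (0)
Last nonzero remainder: 99k - 990. Dividing through by 99 gives the monic gcd k - 10.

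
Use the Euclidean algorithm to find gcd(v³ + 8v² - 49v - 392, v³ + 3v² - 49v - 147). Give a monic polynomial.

v² - 49

Euclidean algorithm in ℚ[v]:
  v³ + 8v² - 49v - 392 = (v³ + 3v² - 49v - 147) + (5v² - 245)
  v³ + 3v² - 49v - 147 = ((1/5)v + 3/5)(5v² - 245) + (0)
Last nonzero remainder: 5v² - 245. Dividing through by 5 gives the monic gcd v² - 49.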